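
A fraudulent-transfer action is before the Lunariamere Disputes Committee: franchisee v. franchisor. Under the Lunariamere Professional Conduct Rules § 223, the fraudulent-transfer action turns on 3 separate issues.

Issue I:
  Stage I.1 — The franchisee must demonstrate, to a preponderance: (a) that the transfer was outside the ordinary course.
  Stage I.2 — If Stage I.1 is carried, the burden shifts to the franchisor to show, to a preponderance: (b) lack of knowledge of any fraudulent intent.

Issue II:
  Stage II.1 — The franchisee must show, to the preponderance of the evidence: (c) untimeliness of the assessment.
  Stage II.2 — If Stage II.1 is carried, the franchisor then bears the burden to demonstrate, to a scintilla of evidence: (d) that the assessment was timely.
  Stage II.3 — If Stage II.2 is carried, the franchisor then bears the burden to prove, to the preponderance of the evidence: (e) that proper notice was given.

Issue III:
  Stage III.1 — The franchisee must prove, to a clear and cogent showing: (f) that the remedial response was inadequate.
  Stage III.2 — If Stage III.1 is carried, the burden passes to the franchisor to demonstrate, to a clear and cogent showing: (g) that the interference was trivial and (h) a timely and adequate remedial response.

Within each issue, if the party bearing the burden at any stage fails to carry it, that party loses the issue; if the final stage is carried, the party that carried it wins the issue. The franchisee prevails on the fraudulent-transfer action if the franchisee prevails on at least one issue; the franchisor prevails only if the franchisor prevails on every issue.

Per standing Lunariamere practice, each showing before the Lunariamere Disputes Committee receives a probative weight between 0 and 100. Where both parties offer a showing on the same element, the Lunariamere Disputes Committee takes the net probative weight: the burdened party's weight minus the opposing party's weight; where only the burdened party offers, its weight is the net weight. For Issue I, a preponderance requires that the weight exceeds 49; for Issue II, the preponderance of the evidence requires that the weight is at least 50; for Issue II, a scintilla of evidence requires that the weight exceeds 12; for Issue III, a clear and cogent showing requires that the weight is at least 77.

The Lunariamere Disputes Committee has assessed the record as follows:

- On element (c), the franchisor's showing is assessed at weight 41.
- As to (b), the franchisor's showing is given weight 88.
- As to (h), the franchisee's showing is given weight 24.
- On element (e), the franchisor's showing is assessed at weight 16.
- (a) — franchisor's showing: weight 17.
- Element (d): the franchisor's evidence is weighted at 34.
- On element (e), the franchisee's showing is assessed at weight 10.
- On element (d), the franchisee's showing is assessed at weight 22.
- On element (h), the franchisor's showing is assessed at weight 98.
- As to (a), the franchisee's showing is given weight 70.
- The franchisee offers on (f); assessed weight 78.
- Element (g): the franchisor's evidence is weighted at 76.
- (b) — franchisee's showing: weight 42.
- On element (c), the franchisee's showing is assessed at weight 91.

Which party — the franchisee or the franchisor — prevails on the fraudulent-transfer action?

— Issue I —
Stage I.1 — burden on franchisee; standard: a preponderance (weight exceeds 49).
    (a): 70 − 17 = 53 > 49 [met]
  Stage I.1 is satisfied; the onus moves to the franchisor.
Stage I.2 — burden on franchisor; standard: a preponderance (weight exceeds 49).
    (b): 88 − 42 = 46 ≤ 49 [not met]
  Stage I.2 not carried; the franchisor fails its burden.
So the franchisee prevails on this issue.
— Issue II —
Stage II.1 — burden on franchisee; standard: the preponderance of the evidence (weight is at least 50).
    (c): 91 − 41 = 50 ≥ 50 [met]
  Stage II.1 carried; the burden shifts to the franchisor.
Stage II.2 — burden on franchisor; standard: a scintilla of evidence (weight exceeds 12).
    (d): 34 − 22 = 12 ≤ 12 [not met]
  Not every element is met, so the franchisor fails to carry Stage II.2.
The franchisee prevails on this issue.
— Issue III —
Stage III.1 — burden on franchisee; standard: a clear and cogent showing (weight is at least 77).
    (f): 78 ≥ 77 [met]
  All elements met. The burden passes to the franchisor.
Stage III.2 — burden on franchisor; standard: a clear and cogent showing (weight is at least 77).
    (g): 76 < 77 [not met]
    (h): 98 − 24 = 74 < 77 [not met]
  Not every element is met, so the franchisor fails to carry Stage III.2.
So the franchisee prevails on this issue.
Per-issue: Issue I → franchisee; Issue II → franchisee; Issue III → franchisee. The franchisee must prevail on at least one issue; overall, the franchisee prevails.

franchisee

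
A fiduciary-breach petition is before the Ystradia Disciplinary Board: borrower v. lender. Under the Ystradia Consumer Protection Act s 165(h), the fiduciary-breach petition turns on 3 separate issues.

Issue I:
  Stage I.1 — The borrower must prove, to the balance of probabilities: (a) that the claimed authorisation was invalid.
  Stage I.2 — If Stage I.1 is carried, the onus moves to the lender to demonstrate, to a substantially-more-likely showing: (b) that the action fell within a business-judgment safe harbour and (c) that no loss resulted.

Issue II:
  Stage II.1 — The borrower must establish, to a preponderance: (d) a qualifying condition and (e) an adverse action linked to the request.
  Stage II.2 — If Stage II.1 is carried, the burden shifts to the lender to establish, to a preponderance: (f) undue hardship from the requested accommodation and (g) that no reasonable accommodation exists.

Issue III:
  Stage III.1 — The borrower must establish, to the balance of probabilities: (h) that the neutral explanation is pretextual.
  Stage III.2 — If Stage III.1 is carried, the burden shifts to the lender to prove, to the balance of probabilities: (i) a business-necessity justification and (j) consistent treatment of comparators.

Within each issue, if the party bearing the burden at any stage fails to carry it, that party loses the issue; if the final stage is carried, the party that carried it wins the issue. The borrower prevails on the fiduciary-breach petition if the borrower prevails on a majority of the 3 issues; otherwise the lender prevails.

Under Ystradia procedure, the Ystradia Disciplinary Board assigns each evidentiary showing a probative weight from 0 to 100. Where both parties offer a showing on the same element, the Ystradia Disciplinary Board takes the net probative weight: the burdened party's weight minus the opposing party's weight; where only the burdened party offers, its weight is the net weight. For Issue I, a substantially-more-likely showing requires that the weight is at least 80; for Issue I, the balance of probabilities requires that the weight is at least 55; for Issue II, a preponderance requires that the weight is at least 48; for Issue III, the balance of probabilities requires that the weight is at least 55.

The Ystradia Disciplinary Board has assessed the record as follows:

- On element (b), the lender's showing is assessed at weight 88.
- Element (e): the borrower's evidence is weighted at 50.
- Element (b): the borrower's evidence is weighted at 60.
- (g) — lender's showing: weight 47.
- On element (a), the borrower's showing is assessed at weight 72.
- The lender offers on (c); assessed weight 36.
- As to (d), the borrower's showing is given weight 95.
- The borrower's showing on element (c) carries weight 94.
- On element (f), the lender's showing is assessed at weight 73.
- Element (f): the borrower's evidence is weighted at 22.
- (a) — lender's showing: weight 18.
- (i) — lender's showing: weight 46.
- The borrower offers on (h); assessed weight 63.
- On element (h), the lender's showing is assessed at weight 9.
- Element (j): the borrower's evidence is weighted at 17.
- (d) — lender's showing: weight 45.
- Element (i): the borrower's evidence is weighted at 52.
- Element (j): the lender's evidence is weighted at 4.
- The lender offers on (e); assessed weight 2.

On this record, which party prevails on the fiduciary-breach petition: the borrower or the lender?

— Issue I —
At Stage I.1 the borrower must meet the balance of probabilities (weight is at least 55): on (a) the weight is 72 less the opposing 18 gives net 54, < 55, so (a) does not meet the standard.
  Stage I.1 not carried; the borrower fails its burden.
The lender prevails on this issue.
— Issue II —
Stage II.1 (borrower, a preponderance, weight is at least 48): (d) net 95−45=50 ≥ 48 — meets; (e) net 50−2=48 ≥ 48 — meets.
  Stage II.1 carried; the burden shifts to the lender.
Stage II.2 (lender, a preponderance, weight is at least 48): (f) net 73−22=51 ≥ 48 — meets; (g) 47 < 48 — fails.
  The lender does not carry Stage II.2.
The borrower prevails on this issue.
— Issue III —
At Stage III.1 the borrower must meet the balance of probabilities (weight is at least 55): on (h) the weight is 63 less the opposing 9 gives net 54, < 55, so (h) does not meet the standard.
  The borrower does not carry Stage III.1.
So the lender prevails on this issue.
Per-issue: Issue I → lender; Issue II → borrower; Issue III → lender. The borrower must prevail on a majority of issues; overall, the lender prevails.

lender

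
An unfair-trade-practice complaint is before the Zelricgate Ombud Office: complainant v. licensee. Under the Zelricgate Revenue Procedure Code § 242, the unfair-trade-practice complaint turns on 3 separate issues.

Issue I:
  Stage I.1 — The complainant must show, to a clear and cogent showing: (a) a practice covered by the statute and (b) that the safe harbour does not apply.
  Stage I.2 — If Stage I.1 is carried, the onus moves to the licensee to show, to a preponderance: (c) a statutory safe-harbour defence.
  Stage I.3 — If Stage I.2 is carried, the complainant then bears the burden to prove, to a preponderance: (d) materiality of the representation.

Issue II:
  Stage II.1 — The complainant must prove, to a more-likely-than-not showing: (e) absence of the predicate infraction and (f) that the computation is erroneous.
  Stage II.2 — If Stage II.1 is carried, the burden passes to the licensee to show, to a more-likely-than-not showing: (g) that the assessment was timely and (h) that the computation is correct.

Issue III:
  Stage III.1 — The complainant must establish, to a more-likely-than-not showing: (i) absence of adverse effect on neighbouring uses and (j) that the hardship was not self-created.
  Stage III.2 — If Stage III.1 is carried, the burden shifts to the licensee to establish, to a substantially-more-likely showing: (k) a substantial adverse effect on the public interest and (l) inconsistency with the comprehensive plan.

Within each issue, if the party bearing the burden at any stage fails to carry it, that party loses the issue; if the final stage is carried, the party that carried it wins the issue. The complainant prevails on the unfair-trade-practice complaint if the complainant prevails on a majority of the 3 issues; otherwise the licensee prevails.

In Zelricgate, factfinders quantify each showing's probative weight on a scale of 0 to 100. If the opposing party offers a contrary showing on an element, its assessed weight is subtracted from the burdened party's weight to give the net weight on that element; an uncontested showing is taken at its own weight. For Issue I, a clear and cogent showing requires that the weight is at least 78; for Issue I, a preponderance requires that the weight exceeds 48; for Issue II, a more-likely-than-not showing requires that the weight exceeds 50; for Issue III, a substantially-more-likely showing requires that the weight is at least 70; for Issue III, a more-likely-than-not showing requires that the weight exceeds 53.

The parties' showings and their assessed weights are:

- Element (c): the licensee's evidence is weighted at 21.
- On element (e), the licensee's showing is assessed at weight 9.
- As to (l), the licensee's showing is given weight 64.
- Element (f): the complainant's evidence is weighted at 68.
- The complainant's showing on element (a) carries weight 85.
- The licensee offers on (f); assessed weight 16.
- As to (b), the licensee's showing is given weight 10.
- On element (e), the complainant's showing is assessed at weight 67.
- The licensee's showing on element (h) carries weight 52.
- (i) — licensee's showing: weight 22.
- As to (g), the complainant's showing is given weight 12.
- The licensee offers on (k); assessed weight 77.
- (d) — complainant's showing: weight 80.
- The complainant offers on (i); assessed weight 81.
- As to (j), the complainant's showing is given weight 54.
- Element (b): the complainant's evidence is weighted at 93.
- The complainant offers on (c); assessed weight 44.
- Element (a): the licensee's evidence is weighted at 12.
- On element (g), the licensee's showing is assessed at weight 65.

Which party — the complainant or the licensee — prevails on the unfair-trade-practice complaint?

— Issue I —
Stage I.1 (complainant, a clear and cogent showing, weight is at least 78): (a) net 85−12=73 < 78 — fails; (b) net 93−10=83 ≥ 78 — meets.
  Stage I.1 not carried; the complainant fails its burden.
The licensee prevails on this issue.
— Issue II —
Stage II.1 — burden on complainant; standard: a more-likely-than-not showing (weight exceeds 50).
    (e): 67 − 9 = 58 > 50 [met]
    (f): 68 − 16 = 52 > 50 [met]
  Stage II.1 carried; the burden shifts to the licensee.
Stage II.2 — burden on licensee; standard: a more-likely-than-not showing (weight exceeds 50).
    (g): 65 − 12 = 53 > 50 [met]
    (h): 52 > 50 [met]
  All elements met at the final stage.
Every stage carried; the licensee prevails on this issue.
— Issue III —
At Stage III.1 the complainant must meet a more-likely-than-not showing (weight exceeds 53): on (i) the weight is 81 less the opposing 22 gives net 59, > 53, so (i) meets the standard; on (j) the weight is 54, > 53, so (j) meets the standard.
  The complainant carries Stage III.1; the licensee now bears the burden.
At Stage III.2 the licensee must meet a substantially-more-likely showing (weight is at least 70): on (k) the weight is 77, ≥ 70, so (k) meets the standard; on (l) the weight is 64, < 70, so (l) does not meet the standard.
  The licensee does not carry Stage III.2.
The analysis ends at Stage III.2; the complainant prevails on this issue.
Per-issue: Issue I → licensee; Issue II → licensee; Issue III → complainant. The complainant must prevail on a majority of issues; overall, the licensee prevails.

licensee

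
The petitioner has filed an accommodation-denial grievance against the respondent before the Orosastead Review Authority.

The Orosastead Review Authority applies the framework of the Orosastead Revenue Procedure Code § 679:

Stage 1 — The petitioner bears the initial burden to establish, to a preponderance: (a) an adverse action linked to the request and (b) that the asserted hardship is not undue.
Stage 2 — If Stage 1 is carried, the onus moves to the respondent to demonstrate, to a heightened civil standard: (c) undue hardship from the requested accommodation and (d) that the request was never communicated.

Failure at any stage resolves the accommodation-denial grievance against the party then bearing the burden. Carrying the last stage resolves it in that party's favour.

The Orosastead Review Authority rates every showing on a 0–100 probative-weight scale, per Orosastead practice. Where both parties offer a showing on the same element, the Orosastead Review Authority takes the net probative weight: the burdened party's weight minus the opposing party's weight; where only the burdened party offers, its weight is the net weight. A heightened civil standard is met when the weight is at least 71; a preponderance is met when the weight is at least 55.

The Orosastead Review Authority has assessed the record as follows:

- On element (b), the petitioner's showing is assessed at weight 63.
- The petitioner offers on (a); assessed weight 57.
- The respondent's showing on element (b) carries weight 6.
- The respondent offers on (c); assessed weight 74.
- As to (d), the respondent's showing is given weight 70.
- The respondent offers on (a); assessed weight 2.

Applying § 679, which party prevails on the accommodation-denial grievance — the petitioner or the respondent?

At Stage 1 the petitioner must meet a preponderance (weight is at least 55): on (a) the weight is 57 less the opposing 2 gives net 55, ≥ 55, so (a) meets the standard; on (b) the weight is 63 less the opposing 6 gives net 57, which does reach 55, so (b) meets the standard.
  Stage 1 carried; the burden shifts to the respondent.
At Stage 2 the respondent must meet a heightened civil standard (weight is at least 71): on (c) the weight is 74, which does reach 71, so (c) meets the standard; on (d) the weight is 70, < 71, so (d) does not meet the standard.
  Not every element is met, so the respondent fails to carry Stage 2.
The analysis ends at Stage 2; the petitioner prevails.

petitioner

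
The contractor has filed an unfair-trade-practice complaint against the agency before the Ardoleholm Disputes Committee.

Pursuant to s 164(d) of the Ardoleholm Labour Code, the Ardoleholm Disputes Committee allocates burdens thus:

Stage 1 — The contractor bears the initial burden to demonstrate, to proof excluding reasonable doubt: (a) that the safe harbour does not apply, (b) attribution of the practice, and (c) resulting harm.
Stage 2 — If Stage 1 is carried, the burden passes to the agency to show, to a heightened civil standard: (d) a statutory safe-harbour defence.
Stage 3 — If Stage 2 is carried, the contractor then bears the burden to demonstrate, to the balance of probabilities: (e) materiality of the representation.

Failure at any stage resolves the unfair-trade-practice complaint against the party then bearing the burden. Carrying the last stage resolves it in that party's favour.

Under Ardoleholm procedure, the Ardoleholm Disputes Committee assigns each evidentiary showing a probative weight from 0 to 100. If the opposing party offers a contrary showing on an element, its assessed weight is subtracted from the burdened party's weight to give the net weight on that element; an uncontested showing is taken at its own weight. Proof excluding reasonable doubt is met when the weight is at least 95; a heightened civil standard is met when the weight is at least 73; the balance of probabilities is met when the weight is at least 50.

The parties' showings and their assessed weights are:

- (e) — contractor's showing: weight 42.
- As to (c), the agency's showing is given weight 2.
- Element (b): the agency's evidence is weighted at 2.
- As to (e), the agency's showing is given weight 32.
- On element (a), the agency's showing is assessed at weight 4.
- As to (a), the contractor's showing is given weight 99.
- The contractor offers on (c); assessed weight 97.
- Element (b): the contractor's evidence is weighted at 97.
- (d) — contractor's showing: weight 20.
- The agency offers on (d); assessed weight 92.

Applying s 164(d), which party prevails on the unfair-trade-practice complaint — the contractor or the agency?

At Stage 1 the contractor must meet proof excluding reasonable doubt (weight is at least 95): on (a) the weight is 99 less the opposing 4 gives net 95, ≥ 95, so (a) meets the standard; on (b) the weight is 97 less the opposing 2 gives net 95, which does reach 95, so (b) meets the standard; on (c) the weight is 97 less the opposing 2 gives net 95, ≥ 95, so (c) meets the standard.
  Stage 1 is satisfied; the onus moves to the agency.
At Stage 2 the agency must meet a heightened civil standard (weight is at least 73): on (d) the weight is 92 less the opposing 20 gives net 72, < 73, so (d) does not meet the standard.
  Stage 2 not carried; the agency fails its burden.
The contractor prevails.

contractor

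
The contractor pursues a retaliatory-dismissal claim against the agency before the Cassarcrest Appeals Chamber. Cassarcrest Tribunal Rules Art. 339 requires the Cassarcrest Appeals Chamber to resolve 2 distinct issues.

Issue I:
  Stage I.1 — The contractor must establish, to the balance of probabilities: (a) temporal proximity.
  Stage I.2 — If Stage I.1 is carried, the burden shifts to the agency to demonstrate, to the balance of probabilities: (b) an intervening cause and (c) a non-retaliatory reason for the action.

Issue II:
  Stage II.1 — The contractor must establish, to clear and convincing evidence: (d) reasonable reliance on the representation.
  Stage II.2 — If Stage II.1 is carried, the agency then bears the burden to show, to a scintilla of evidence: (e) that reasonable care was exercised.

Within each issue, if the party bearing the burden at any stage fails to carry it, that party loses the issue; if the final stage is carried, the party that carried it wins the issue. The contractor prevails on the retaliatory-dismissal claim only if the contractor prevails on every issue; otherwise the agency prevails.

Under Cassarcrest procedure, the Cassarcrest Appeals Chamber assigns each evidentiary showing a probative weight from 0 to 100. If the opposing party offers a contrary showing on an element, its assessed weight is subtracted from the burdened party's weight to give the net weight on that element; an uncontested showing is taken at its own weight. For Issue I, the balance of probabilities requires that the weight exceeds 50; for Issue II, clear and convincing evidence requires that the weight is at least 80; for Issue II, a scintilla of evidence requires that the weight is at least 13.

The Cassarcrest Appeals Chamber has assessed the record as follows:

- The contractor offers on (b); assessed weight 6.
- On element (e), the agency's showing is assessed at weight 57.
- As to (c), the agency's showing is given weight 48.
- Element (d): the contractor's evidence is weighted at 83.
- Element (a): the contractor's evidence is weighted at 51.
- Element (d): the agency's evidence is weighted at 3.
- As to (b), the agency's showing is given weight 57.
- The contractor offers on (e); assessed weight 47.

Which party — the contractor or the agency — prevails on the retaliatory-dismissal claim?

— Issue I —
Stage I.1 — burden on contractor; standard: the balance of probabilities (weight exceeds 50).
    (a): 51 > 50 [met]
  Stage I.1 is satisfied; the onus moves to the agency.
Stage I.2 — burden on agency; standard: the balance of probabilities (weight exceeds 50).
    (b): 57 − 6 = 51 > 50 [met]
    (c): 48 ≤ 50 [not met]
  The agency does not carry Stage I.2.
The contractor prevails on this issue.
— Issue II —
Stage II.1 — burden on contractor; standard: clear and convincing evidence (weight is at least 80).
    (d): 83 − 3 = 80 ≥ 80 [met]
  The contractor carries Stage II.1; the agency now bears the burden.
Stage II.2 — burden on agency; standard: a scintilla of evidence (weight is at least 13).
    (e): 57 − 47 = 10 < 13 [not met]
  Stage II.2 not carried; the agency fails its burden.
The contractor prevails on this issue.
Per-issue: Issue I → contractor; Issue II → contractor. The contractor must prevail on every issue; overall, the contractor prevails.

contractor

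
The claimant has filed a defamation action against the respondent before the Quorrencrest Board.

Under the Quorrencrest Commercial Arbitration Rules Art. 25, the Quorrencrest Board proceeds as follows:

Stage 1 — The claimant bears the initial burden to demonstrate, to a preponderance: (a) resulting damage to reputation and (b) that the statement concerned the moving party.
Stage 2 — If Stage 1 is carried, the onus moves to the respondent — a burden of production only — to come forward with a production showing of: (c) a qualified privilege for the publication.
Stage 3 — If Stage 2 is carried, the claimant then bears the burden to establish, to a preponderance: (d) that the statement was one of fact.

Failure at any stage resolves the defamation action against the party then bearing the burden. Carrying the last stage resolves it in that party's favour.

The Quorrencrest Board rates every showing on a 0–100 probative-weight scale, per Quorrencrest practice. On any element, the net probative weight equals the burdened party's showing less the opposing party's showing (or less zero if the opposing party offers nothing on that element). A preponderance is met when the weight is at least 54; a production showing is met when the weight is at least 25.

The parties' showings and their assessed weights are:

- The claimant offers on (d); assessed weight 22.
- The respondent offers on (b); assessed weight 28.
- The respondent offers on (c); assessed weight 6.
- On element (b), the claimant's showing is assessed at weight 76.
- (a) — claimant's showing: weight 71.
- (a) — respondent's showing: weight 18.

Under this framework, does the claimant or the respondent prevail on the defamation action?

respondent

Stage 1 — burden on claimant; standard: a preponderance (weight is at least 54).
    (a): 71 − 18 = 53 < 54 [not met]
    (b): 76 − 28 = 48 < 54 [not met]
  Stage 1 not carried; the claimant fails its burden.
So the respondent prevails.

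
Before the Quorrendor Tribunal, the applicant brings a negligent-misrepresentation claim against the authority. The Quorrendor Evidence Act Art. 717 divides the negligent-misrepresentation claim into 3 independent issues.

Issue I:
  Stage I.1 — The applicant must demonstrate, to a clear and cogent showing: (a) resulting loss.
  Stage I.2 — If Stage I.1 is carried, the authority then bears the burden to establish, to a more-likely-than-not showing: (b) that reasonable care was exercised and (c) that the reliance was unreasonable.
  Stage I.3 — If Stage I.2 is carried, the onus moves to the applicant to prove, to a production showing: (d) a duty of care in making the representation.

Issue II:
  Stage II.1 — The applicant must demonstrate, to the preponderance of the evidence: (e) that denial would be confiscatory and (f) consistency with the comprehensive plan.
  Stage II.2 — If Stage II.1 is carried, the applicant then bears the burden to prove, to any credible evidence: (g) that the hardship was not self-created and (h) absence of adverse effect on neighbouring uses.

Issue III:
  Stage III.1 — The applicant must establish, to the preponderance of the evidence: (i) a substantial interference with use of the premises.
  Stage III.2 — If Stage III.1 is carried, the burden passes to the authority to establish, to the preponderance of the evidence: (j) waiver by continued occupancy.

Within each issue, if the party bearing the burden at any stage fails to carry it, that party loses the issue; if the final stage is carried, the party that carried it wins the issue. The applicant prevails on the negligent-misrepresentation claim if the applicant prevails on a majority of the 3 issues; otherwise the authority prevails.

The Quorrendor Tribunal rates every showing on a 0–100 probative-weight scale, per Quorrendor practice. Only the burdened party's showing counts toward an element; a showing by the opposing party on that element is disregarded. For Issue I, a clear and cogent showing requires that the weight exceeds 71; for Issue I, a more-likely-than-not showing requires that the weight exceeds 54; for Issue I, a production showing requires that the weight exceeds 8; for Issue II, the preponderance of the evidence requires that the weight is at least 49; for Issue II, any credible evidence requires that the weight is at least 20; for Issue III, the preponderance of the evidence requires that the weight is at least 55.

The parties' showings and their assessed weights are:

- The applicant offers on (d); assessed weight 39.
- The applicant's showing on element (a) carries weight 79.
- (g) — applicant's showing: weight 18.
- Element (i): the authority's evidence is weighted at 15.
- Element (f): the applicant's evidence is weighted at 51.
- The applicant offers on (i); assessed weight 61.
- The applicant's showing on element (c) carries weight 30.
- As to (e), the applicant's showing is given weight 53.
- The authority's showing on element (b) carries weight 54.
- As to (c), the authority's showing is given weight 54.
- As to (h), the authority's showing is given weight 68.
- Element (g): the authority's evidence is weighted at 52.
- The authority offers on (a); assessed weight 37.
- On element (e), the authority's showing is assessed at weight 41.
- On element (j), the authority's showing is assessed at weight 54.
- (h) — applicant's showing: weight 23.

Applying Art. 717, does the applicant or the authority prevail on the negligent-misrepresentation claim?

applicant

— Issue I —
Stage I.1 (applicant, a clear and cogent showing, weight exceeds 71): (a) 79 (authority's 37 disregarded) > 71 — meets.
  All elements met. The burden passes to the authority.
Stage I.2 (authority, a more-likely-than-not showing, weight exceeds 54): (b) 54 ≤ 54 — fails; (c) 54 (applicant's 30 disregarded) ≤ 54 — fails.
  Not every element is met, so the authority fails to carry Stage I.2.
The applicant prevails on this issue.
— Issue II —
Stage II.1 — burden on applicant; standard: the preponderance of the evidence (weight is at least 49).
    (e): 53 (authority's 41 disregarded) ≥ 49 [met]
    (f): 51 ≥ 49 [met]
  Stage II.1 carried; the burden remains with the applicant.
Stage II.2 — burden on applicant; standard: any credible evidence (weight is at least 20).
    (g): 18 (authority's 52 disregarded) < 20 [not met]
    (h): 23 (authority's 68 disregarded) ≥ 20 [met]
  Not every element is met, so the applicant fails to carry Stage II.2.
The analysis ends at Stage II.2; the authority prevails on this issue.
— Issue III —
At Stage III.1 the applicant must meet the preponderance of the evidence (weight is at least 55): on (i) the weight is 61 (the authority's 15 is given no effect), ≥ 55, so (i) meets the standard.
  Stage III.1 carried; the burden shifts to the authority.
At Stage III.2 the authority must meet the preponderance of the evidence (weight is at least 55): on (j) the weight is 54, < 55, so (j) does not meet the standard.
  Stage III.2 not carried; the authority fails its burden.
So the applicant prevails on this issue.
Per-issue: Issue I → applicant; Issue II → authority; Issue III → applicant. The applicant must prevail on a majority of issues; overall, the applicant prevails.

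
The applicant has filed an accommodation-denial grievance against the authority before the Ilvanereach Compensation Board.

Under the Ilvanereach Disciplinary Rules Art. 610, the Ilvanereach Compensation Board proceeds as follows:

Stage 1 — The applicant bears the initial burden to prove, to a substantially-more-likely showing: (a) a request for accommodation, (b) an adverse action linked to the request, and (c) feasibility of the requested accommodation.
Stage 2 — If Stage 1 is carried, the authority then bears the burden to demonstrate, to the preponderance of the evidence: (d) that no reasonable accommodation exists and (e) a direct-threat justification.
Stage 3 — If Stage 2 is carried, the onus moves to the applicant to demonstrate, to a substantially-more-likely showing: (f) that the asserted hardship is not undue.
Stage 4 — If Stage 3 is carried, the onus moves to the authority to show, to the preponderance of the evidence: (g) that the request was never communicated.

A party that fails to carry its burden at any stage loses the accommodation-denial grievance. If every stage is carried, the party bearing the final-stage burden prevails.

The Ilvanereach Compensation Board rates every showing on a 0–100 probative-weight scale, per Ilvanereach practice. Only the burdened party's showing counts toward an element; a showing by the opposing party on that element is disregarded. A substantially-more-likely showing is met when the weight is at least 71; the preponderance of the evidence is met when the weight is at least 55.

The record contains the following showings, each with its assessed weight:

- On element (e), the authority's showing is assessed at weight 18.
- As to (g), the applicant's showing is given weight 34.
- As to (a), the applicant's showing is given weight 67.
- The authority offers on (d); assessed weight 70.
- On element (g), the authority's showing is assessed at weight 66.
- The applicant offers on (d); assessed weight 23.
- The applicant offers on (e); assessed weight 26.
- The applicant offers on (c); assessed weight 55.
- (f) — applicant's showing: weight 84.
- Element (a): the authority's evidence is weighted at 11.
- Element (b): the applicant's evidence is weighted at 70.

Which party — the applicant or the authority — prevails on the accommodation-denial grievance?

Stage 1 (applicant, a substantially-more-likely showing, weight is at least 71): (a) 67 (authority's 11 disregarded) < 71 — fails; (b) 70 < 71 — fails; (c) 55 < 71 — fails.
  Not every element is met, so the applicant fails to carry Stage 1.
The analysis ends at Stage 1; the authority prevails.

authority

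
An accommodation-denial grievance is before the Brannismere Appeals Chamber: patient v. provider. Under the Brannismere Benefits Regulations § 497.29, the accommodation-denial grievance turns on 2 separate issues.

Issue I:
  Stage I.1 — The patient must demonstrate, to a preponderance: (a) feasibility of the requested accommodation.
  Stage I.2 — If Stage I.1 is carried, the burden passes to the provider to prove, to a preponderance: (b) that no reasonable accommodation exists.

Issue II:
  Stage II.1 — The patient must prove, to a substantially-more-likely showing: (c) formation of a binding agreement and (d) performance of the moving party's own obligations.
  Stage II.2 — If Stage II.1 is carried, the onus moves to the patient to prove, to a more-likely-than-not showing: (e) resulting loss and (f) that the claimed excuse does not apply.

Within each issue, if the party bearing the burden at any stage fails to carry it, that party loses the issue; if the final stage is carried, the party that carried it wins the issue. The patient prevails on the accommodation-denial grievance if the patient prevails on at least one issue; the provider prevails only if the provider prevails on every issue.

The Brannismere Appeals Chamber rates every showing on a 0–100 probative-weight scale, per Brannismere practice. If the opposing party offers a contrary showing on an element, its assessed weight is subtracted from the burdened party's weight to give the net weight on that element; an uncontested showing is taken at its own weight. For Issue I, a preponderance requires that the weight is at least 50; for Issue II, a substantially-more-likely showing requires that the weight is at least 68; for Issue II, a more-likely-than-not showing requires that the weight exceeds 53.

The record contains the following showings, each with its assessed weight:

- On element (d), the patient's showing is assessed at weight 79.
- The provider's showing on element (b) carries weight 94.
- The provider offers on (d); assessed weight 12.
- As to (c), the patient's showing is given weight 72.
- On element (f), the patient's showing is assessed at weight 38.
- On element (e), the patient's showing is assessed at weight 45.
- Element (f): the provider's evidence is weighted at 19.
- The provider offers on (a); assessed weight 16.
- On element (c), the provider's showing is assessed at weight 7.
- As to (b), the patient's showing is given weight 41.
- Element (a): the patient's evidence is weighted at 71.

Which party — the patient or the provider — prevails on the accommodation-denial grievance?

provider

— Issue I —
Stage I.1 — burden on patient; standard: a preponderance (weight is at least 50).
    (a): 71 − 16 = 55 ≥ 50 [met]
  All elements met. The burden passes to the provider.
Stage I.2 — burden on provider; standard: a preponderance (weight is at least 50).
    (b): 94 − 41 = 53 ≥ 50 [met]
  Stage I.2 carried; the final stage is satisfied.
Every stage carried; the provider prevails on this issue.
— Issue II —
Stage II.1 — burden on patient; standard: a substantially-more-likely showing (weight is at least 68).
    (c): 72 − 7 = 65 < 68 [not met]
    (d): 79 − 12 = 67 < 68 [not met]
  Not every element is met, so the patient fails to carry Stage II.1.
So the provider prevails on this issue.
Per-issue: Issue I → provider; Issue II → provider. The patient must prevail on at least one issue; overall, the provider prevails.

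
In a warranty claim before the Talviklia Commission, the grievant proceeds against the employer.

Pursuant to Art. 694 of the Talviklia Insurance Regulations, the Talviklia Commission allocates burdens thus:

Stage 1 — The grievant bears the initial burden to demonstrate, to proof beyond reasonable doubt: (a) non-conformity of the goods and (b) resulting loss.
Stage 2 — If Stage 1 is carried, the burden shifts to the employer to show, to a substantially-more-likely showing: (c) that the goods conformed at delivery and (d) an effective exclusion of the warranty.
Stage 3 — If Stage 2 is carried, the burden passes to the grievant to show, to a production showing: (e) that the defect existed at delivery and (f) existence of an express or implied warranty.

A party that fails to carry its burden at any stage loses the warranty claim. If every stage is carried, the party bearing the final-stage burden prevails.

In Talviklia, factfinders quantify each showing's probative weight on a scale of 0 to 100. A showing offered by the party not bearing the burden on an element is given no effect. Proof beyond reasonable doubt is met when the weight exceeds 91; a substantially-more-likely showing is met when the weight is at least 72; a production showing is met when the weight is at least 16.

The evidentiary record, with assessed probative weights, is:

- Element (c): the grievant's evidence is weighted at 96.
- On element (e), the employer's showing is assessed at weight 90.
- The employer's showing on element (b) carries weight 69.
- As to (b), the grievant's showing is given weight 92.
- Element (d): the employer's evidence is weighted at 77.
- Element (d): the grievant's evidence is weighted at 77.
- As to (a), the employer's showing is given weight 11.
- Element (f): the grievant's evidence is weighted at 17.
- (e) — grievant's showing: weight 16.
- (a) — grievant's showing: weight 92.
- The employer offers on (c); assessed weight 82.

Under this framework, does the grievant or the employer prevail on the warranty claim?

grievant

Stage 1 — burden on grievant; standard: proof beyond reasonable doubt (weight exceeds 91).
    (a): 92 (employer's 11 disregarded) > 91 [met]
    (b): 92 (employer's 69 disregarded) > 91 [met]
  Stage 1 is satisfied; the onus moves to the employer.
Stage 2 — burden on employer; standard: a substantially-more-likely showing (weight is at least 72).
    (c): 82 (grievant's 96 disregarded) ≥ 72 [met]
    (d): 77 (grievant's 77 disregarded) ≥ 72 [met]
  Stage 2 is satisfied; the onus moves to the grievant.
Stage 3 — burden on grievant; standard: a production showing (weight is at least 16).
    (e): 16 (employer's 90 disregarded) ≥ 16 [met]
    (f): 17 ≥ 16 [met]
  All elements met at the final stage.
All stages carried — the grievant prevails.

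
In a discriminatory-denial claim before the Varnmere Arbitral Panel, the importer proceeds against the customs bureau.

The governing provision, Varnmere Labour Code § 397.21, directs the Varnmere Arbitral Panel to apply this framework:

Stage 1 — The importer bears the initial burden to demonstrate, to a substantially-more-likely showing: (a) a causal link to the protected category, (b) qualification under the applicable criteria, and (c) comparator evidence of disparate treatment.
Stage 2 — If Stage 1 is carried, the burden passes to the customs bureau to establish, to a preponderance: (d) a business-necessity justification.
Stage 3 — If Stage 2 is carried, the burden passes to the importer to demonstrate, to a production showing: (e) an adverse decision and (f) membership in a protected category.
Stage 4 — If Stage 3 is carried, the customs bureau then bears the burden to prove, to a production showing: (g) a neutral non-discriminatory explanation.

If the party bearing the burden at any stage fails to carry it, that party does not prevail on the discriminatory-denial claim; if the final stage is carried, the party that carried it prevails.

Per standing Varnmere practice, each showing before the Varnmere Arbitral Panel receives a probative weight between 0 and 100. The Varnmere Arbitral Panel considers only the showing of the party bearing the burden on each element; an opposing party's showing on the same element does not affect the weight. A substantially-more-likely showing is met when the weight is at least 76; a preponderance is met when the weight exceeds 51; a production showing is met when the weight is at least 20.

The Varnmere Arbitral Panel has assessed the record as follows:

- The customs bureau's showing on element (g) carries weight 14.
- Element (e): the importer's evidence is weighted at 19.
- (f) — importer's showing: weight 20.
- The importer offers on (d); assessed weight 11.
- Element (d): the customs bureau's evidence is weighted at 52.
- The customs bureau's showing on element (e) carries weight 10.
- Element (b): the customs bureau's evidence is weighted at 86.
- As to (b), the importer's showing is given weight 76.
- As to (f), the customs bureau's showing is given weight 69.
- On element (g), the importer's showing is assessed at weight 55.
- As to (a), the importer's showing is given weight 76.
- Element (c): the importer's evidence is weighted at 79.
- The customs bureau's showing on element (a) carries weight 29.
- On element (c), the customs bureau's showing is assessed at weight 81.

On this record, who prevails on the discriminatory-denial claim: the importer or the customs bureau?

Stage 1 — burden on importer; standard: a substantially-more-likely showing (weight is at least 76).
    (a): 76 (customs bureau's 29 disregarded) ≥ 76 [met]
    (b): 76 (customs bureau's 86 disregarded) ≥ 76 [met]
    (c): 79 (customs bureau's 81 disregarded) ≥ 76 [met]
  Stage 1 is satisfied; the onus moves to the customs bureau.
Stage 2 — burden on customs bureau; standard: a preponderance (weight exceeds 51).
    (d): 52 (importer's 11 disregarded) > 51 [met]
  Stage 2 carried; the burden shifts to the importer.
Stage 3 — burden on importer; standard: a production showing (weight is at least 20).
    (e): 19 (customs bureau's 10 disregarded) < 20 [not met]
    (f): 20 (customs bureau's 69 disregarded) ≥ 20 [met]
  Stage 3 not carried; the importer fails its burden.
The analysis ends at Stage 3; the customs bureau prevails.

customs bureau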